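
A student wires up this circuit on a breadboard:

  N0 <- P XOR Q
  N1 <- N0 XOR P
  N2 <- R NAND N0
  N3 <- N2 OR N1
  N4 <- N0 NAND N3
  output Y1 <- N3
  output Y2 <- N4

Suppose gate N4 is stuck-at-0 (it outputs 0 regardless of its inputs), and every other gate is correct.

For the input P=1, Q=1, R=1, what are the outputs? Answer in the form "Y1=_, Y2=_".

Propagate with N4 forced: N0=0, N1=1, N2=1, N3=1, N4=0 [stuck-at-0].
So the outputs are Y1=1, Y2=0. (Without the fault they would be Y1=1, Y2=1.)

Y1=1, Y2=0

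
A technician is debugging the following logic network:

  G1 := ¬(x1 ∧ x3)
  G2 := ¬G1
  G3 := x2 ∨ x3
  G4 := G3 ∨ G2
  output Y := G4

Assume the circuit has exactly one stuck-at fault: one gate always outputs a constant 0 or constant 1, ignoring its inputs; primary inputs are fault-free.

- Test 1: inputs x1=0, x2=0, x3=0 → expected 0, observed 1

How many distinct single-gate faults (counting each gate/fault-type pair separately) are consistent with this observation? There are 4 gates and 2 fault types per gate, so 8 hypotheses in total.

4

Fault-free: G1=1, G2=0, G3=0, G4=0 → 0. Observed 1.
  G1 stuck-at-0: output 1 ✓
  G1 stuck-at-1: output 0 ✗
  G2 stuck-at-0: output 0 ✗
  G2 stuck-at-1: output 1 ✓
  G3 stuck-at-0: output 0 ✗
  G3 stuck-at-1: output 1 ✓
  G4 stuck-at-0: output 0 ✗
  G4 stuck-at-1: output 1 ✓
Consistent faults: {G1 stuck-at-0, G2 stuck-at-1, G3 stuck-at-1, G4 stuck-at-1} — 4 in all.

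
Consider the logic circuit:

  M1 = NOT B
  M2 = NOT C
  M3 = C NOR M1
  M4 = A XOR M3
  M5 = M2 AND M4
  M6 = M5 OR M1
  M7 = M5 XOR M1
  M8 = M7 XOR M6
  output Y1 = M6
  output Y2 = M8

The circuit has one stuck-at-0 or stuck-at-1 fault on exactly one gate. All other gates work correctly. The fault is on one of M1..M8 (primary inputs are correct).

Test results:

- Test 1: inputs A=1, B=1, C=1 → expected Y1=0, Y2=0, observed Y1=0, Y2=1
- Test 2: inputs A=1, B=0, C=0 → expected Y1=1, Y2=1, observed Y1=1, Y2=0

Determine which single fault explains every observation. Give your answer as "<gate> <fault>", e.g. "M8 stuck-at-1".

M7 stuck-at-1

Fault-free values for test 1 (A=1, B=1, C=1): M1=0, M2=0, M3=0, M4=1, M5=0, M6=0, M7=0, M8=0, giving Y1=0, Y2=0. Observed Y1=0, Y2=1.
Test 1: faults giving observed Y1=0, Y2=1 are {M7 stuck-at-1, M8 stuck-at-1}.
Test 2 (A=1, B=0, C=0): fault-free M1=1, M2=1, M3=0, M4=1, M5=1, M6=1, M7=0, M8=1 → Y1=1, Y2=1; observed Y1=1, Y2=0. Eliminates M8 stuck-at-1.
Only M7 stuck-at-1 is consistent with every test.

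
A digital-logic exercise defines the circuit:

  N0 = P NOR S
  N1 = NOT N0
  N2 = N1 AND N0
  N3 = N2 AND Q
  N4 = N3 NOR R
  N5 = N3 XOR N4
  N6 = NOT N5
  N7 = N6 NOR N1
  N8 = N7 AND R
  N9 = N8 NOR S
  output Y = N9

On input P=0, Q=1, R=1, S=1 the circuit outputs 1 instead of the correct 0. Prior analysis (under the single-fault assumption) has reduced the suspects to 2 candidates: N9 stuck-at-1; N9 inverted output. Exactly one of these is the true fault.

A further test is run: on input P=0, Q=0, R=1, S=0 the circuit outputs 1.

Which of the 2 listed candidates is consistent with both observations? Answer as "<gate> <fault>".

Evaluate each candidate on input P=0, Q=0, R=1, S=0:
  N9 stuck-at-1: N0=1, N1=0, N2=0, N3=0, N4=0, N5=0, N6=1, N7=0, N8=0, N9=1 [stuck-at-1] → 1 — matches
  N9 inverted output: N0=1, N1=0, N2=0, N3=0, N4=0, N5=0, N6=1, N7=0, N8=0, N9=0 [inverted output] → 0 — eliminated
Only N9 stuck-at-1 reproduces the observed 1.

N9 stuck-at-1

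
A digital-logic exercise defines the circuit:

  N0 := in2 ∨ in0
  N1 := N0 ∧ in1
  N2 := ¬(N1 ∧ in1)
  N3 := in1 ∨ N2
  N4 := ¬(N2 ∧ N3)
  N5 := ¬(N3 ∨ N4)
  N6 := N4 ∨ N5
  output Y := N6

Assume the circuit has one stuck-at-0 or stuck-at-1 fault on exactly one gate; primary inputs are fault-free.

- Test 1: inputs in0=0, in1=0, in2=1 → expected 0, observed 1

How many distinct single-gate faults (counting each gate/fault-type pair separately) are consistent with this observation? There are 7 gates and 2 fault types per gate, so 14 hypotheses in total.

5

Fault-free: N0=1, N1=0, N2=1, N3=1, N4=0, N5=0, N6=0 → 0. Observed 1.
  N0 stuck-at-0: output 0 ✗
  N0 stuck-at-1: output 0 ✗
  N1 stuck-at-0: output 0 ✗
  N1 stuck-at-1: output 0 ✗
  N2 stuck-at-0: output 1 ✓
  N2 stuck-at-1: output 0 ✗
  N3 stuck-at-0: output 1 ✓
  N3 stuck-at-1: output 0 ✗
  N4 stuck-at-0: output 0 ✗
  N4 stuck-at-1: output 1 ✓
  N5 stuck-at-0: output 0 ✗
  N5 stuck-at-1: output 1 ✓
  N6 stuck-at-0: output 0 ✗
  N6 stuck-at-1: output 1 ✓
Consistent faults: {N2 stuck-at-0, N3 stuck-at-0, N4 stuck-at-1, N5 stuck-at-1, N6 stuck-at-1} — 5 in all.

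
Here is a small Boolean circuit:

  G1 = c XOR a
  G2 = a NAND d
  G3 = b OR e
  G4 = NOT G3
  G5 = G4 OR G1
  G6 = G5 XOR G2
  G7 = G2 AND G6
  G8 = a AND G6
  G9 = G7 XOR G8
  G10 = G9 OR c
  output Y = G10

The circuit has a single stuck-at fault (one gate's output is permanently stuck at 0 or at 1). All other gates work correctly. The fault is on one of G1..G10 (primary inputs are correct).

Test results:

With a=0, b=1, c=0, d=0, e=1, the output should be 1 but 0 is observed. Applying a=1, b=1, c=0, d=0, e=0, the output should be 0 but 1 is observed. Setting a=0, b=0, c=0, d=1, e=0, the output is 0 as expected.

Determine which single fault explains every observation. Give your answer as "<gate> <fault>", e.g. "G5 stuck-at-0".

G2 stuck-at-0

Fault-free values for test 1 (a=0, b=1, c=0, d=0, e=1): G1=0, G2=1, G3=1, G4=0, G5=0, G6=1, G7=1, G8=0, G9=1, G10=1, giving Y=1. Observed 0.
Test 1: faults giving observed 0 are {G1 stuck-at-1, G2 stuck-at-0, G3 stuck-at-0, G4 stuck-at-1, G5 stuck-at-1, G6 stuck-at-0, G7 stuck-at-0, G8 stuck-at-1, G9 stuck-at-0, G10 stuck-at-0}.
Test 2 (a=1, b=1, c=0, d=0, e=0): fault-free G1=1, G2=1, G3=1, G4=0, G5=1, G6=0, G7=0, G8=0, G9=0, G10=0 → 0; observed 1. Eliminates G1 stuck-at-1, G3 stuck-at-0, G4 stuck-at-1, G5 stuck-at-1, G6 stuck-at-0, G7 stuck-at-0, G9 stuck-at-0, G10 stuck-at-0.
Test 3 (a=0, b=0, c=0, d=1, e=0): fault-free G1=0, G2=1, G3=0, G4=1, G5=1, G6=0, G7=0, G8=0, G9=0, G10=0 → 0; observed 0. Eliminates G8 stuck-at-1.
Only G2 stuck-at-0 is consistent with every test.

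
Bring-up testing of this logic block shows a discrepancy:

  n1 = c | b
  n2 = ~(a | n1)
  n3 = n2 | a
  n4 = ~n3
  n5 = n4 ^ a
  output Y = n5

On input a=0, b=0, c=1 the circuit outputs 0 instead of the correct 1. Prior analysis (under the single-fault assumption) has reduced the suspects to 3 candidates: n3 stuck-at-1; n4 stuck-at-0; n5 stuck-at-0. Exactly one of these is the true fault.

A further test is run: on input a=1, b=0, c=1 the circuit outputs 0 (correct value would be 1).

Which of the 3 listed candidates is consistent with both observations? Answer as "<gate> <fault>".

n5 stuck-at-0

Evaluate each candidate on input a=1, b=0, c=1:
  n3 stuck-at-1: n1=1, n2=0, n3=1 [stuck-at-1], n4=0, n5=1 → 1 — eliminated
  n4 stuck-at-0: n1=1, n2=0, n3=1, n4=0 [stuck-at-0], n5=1 → 1 — eliminated
  n5 stuck-at-0: n1=1, n2=0, n3=1, n4=0, n5=0 [stuck-at-0] → 0 — matches
Only n5 stuck-at-0 reproduces the observed 0.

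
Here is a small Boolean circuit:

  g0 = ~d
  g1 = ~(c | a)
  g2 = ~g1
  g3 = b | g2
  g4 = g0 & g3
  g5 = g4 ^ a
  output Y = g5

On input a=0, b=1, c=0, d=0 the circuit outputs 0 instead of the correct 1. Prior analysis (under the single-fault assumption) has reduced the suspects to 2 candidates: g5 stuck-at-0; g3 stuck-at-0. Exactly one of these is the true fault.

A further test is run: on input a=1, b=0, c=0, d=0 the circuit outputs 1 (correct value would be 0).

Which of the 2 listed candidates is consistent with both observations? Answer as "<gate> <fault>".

g3 stuck-at-0

Evaluate each candidate on input a=1, b=0, c=0, d=0:
  g5 stuck-at-0: g0=1, g1=0, g2=1, g3=1, g4=1, g5=0 [stuck-at-0] → 0 — eliminated
  g3 stuck-at-0: g0=1, g1=0, g2=1, g3=0 [stuck-at-0], g4=0, g5=1 → 1 — matches
Only g3 stuck-at-0 reproduces the observed 1.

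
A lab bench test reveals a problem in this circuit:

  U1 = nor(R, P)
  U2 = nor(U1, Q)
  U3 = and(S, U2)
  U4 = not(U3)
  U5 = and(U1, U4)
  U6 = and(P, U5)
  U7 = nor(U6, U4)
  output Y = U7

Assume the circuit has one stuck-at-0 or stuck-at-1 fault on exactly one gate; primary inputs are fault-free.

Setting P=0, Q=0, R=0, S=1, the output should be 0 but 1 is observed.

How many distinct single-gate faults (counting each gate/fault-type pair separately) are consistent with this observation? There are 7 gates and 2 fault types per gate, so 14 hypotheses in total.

Fault-free: U1=1, U2=0, U3=0, U4=1, U5=1, U6=0, U7=0 → 0. Observed 1.
  U1 stuck-at-0: output 1 ✓
  U1 stuck-at-1: output 0 ✗
  U2 stuck-at-0: output 0 ✗
  U2 stuck-at-1: output 1 ✓
  U3 stuck-at-0: output 0 ✗
  U3 stuck-at-1: output 1 ✓
  U4 stuck-at-0: output 1 ✓
  U4 stuck-at-1: output 0 ✗
  U5 stuck-at-0: output 0 ✗
  U5 stuck-at-1: output 0 ✗
  U6 stuck-at-0: output 0 ✗
  U6 stuck-at-1: output 0 ✗
  U7 stuck-at-0: output 0 ✗
  U7 stuck-at-1: output 1 ✓
Consistent faults: {U1 stuck-at-0, U2 stuck-at-1, U3 stuck-at-1, U4 stuck-at-0, U7 stuck-at-1} — 5 in all.

5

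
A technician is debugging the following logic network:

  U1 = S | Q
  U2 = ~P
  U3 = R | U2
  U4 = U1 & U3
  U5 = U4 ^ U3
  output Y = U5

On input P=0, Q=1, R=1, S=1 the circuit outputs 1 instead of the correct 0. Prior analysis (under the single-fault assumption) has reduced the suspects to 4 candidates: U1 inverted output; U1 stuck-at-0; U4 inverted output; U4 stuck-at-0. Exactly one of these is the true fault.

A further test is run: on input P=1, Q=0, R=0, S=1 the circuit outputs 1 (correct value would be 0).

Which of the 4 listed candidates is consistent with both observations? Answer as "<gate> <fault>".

U4 inverted output

Evaluate each candidate on input P=1, Q=0, R=0, S=1:
  U1 inverted output: U1=0 [inverted output], U2=0, U3=0, U4=0, U5=0 → 0 — eliminated
  U1 stuck-at-0: U1=0 [stuck-at-0], U2=0, U3=0, U4=0, U5=0 → 0 — eliminated
  U4 inverted output: U1=1, U2=0, U3=0, U4=1 [inverted output], U5=1 → 1 — matches
  U4 stuck-at-0: U1=1, U2=0, U3=0, U4=0 [stuck-at-0], U5=0 → 0 — eliminated
Only U4 inverted output reproduces the observed 1.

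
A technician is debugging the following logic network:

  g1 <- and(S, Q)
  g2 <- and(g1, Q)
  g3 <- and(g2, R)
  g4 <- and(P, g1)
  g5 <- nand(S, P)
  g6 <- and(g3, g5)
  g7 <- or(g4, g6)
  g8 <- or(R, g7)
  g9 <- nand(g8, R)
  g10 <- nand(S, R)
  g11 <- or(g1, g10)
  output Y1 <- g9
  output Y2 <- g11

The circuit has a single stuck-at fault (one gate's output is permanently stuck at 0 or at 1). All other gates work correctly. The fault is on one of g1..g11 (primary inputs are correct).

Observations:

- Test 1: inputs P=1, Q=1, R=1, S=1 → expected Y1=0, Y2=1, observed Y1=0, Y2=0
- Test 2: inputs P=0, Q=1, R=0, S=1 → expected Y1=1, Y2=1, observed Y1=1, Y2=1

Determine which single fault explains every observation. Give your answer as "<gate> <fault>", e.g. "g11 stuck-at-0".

Fault-free values for test 1 (P=1, Q=1, R=1, S=1): g1=1, g2=1, g3=1, g4=1, g5=0, g6=0, g7=1, g8=1, g9=0, g10=0, g11=1, giving Y1=0, Y2=1. Observed Y1=0, Y2=0.
Test 1: faults giving observed Y1=0, Y2=0 are {g1 stuck-at-0, g11 stuck-at-0}.
Test 2 (P=0, Q=1, R=0, S=1): fault-free g1=1, g2=1, g3=0, g4=0, g5=1, g6=0, g7=0, g8=0, g9=1, g10=1, g11=1 → Y1=1, Y2=1; observed Y1=1, Y2=1. Eliminates g11 stuck-at-0.
Only g1 stuck-at-0 is consistent with every test.

g1 stuck-at-0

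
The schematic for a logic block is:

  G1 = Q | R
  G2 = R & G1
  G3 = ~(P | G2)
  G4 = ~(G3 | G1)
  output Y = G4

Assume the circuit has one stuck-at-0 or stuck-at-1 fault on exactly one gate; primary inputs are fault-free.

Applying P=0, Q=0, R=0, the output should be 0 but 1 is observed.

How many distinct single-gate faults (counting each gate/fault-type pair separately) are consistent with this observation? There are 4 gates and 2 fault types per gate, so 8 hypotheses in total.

3

Fault-free: G1=0, G2=0, G3=1, G4=0 → 0. Observed 1.
  G1 stuck-at-0: output 0 ✗
  G1 stuck-at-1: output 0 ✗
  G2 stuck-at-0: output 0 ✗
  G2 stuck-at-1: output 1 ✓
  G3 stuck-at-0: output 1 ✓
  G3 stuck-at-1: output 0 ✗
  G4 stuck-at-0: output 0 ✗
  G4 stuck-at-1: output 1 ✓
Consistent faults: {G2 stuck-at-1, G3 stuck-at-0, G4 stuck-at-1} — 3 in all.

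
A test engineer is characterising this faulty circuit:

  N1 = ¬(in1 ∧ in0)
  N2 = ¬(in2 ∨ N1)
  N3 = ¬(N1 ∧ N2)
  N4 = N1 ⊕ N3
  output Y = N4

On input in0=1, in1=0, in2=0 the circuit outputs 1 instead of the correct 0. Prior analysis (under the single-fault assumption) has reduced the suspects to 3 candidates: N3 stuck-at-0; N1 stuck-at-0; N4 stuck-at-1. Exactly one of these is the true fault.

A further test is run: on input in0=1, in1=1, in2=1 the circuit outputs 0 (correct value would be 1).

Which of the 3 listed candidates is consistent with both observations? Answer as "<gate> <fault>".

N3 stuck-at-0

Evaluate each candidate on input in0=1, in1=1, in2=1:
  N3 stuck-at-0: N1=0, N2=0, N3=0 [stuck-at-0], N4=0 → 0 — matches
  N1 stuck-at-0: N1=0 [stuck-at-0], N2=0, N3=1, N4=1 → 1 — eliminated
  N4 stuck-at-1: N1=0, N2=0, N3=1, N4=1 [stuck-at-1] → 1 — eliminated
Only N3 stuck-at-0 reproduces the observed 0.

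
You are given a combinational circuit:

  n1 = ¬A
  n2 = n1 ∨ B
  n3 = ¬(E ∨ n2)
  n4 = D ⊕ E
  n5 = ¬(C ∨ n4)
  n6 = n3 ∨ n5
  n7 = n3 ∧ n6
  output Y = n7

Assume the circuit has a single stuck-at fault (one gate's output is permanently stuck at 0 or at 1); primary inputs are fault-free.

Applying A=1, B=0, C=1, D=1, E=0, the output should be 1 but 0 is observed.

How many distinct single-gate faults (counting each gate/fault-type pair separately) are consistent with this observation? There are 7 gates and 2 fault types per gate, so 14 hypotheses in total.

Fault-free: n1=0, n2=0, n3=1, n4=1, n5=0, n6=1, n7=1 → 1. Observed 0.
  n1 stuck-at-0: output 1 ✗
  n1 stuck-at-1: output 0 ✓
  n2 stuck-at-0: output 1 ✗
  n2 stuck-at-1: output 0 ✓
  n3 stuck-at-0: output 0 ✓
  n3 stuck-at-1: output 1 ✗
  n4 stuck-at-0: output 1 ✗
  n4 stuck-at-1: output 1 ✗
  n5 stuck-at-0: output 1 ✗
  n5 stuck-at-1: output 1 ✗
  n6 stuck-at-0: output 0 ✓
  n6 stuck-at-1: output 1 ✗
  n7 stuck-at-0: output 0 ✓
  n7 stuck-at-1: output 1 ✗
Consistent faults: {n1 stuck-at-1, n2 stuck-at-1, n3 stuck-at-0, n6 stuck-at-0, n7 stuck-at-0} — 5 in all.

5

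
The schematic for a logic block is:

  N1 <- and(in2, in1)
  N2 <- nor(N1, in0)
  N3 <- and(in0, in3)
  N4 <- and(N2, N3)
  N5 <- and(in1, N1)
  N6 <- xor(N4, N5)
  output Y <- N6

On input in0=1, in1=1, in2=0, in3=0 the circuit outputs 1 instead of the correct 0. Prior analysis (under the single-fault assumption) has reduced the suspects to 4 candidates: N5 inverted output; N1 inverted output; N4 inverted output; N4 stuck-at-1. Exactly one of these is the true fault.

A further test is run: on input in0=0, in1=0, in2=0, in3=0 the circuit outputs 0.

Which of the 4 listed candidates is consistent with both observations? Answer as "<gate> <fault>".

Evaluate each candidate on input in0=0, in1=0, in2=0, in3=0:
  N5 inverted output: N1=0, N2=1, N3=0, N4=0, N5=1 [inverted output], N6=1 → 1 — eliminated
  N1 inverted output: N1=1 [inverted output], N2=0, N3=0, N4=0, N5=0, N6=0 → 0 — matches
  N4 inverted output: N1=0, N2=1, N3=0, N4=1 [inverted output], N5=0, N6=1 → 1 — eliminated
  N4 stuck-at-1: N1=0, N2=1, N3=0, N4=1 [stuck-at-1], N5=0, N6=1 → 1 — eliminated
Only N1 inverted output reproduces the observed 0.

N1 inverted output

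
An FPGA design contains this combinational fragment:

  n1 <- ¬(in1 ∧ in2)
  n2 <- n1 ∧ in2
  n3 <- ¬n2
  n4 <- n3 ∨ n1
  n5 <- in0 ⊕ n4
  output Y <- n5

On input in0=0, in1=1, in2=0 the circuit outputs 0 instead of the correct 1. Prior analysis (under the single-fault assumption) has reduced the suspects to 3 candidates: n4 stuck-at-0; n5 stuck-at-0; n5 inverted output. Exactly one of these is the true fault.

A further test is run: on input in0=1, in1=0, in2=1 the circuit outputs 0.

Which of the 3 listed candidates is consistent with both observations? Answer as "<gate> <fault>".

n5 stuck-at-0

Evaluate each candidate on input in0=1, in1=0, in2=1:
  n4 stuck-at-0: n1=1, n2=1, n3=0, n4=0 [stuck-at-0], n5=1 → 1 — eliminated
  n5 stuck-at-0: n1=1, n2=1, n3=0, n4=1, n5=0 [stuck-at-0] → 0 — matches
  n5 inverted output: n1=1, n2=1, n3=0, n4=1, n5=1 [inverted output] → 1 — eliminated
Only n5 stuck-at-0 reproduces the observed 0.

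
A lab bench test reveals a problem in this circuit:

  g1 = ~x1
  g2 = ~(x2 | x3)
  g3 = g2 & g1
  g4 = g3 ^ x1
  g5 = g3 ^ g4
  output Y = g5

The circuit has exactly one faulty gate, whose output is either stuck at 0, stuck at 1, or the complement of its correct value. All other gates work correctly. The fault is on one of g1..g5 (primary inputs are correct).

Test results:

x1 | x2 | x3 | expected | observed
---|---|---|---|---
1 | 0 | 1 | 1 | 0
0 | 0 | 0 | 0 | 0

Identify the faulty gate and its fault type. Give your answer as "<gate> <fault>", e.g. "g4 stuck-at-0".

Fault-free values for test 1 (x1=1, x2=0, x3=1): g1=0, g2=0, g3=0, g4=1, g5=1, giving Y=1. Observed 0.
Test 1: faults giving observed 0 are {g4 stuck-at-0, g4 inverted output, g5 stuck-at-0, g5 inverted output}.
Test 2 (x1=0, x2=0, x3=0): fault-free g1=1, g2=1, g3=1, g4=1, g5=0 → 0; observed 0. Eliminates g4 stuck-at-0, g4 inverted output, g5 inverted output.
Only g5 stuck-at-0 is consistent with every test.

g5 stuck-at-0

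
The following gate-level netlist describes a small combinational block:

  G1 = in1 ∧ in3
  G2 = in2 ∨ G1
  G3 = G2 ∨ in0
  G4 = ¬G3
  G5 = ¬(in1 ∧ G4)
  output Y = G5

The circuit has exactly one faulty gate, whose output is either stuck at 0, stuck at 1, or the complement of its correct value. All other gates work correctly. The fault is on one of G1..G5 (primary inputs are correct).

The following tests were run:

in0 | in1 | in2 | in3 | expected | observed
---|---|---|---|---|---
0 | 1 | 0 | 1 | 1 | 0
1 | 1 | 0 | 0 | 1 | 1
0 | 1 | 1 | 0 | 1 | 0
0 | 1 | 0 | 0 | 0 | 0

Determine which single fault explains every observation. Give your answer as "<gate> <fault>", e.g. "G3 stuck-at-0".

G2 stuck-at-0

Fault-free values for test 1 (in0=0, in1=1, in2=0, in3=1): G1=1, G2=1, G3=1, G4=0, G5=1, giving Y=1. Observed 0.
Test 1: faults giving observed 0 are {G1 stuck-at-0, G1 inverted output, G2 stuck-at-0, G2 inverted output, G3 stuck-at-0, G3 inverted output, G4 stuck-at-1, G4 inverted output, G5 stuck-at-0, G5 inverted output}.
Test 2 (in0=1, in1=1, in2=0, in3=0): fault-free G1=0, G2=0, G3=1, G4=0, G5=1 → 1; observed 1. Eliminates G3 stuck-at-0, G3 inverted output, G4 stuck-at-1, G4 inverted output, G5 stuck-at-0, G5 inverted output.
Test 3 (in0=0, in1=1, in2=1, in3=0): fault-free G1=0, G2=1, G3=1, G4=0, G5=1 → 1; observed 0. Eliminates G1 stuck-at-0, G1 inverted output.
Test 4 (in0=0, in1=1, in2=0, in3=0): fault-free G1=0, G2=0, G3=0, G4=1, G5=0 → 0; observed 0. Eliminates G2 inverted output.
Only G2 stuck-at-0 is consistent with every test.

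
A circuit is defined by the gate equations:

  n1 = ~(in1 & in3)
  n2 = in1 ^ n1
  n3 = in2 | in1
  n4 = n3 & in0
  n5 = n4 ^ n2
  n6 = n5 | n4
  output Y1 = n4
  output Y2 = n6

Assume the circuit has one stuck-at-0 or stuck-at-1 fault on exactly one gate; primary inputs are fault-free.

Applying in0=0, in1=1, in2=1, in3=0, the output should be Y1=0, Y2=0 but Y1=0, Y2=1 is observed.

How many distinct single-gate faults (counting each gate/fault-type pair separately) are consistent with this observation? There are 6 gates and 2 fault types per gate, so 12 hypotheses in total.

4

Fault-free: n1=1, n2=0, n3=1, n4=0, n5=0, n6=0 → Y1=0, Y2=0. Observed Y1=0, Y2=1.
  n1 stuck-at-0: output Y1=0, Y2=1 ✓
  n1 stuck-at-1: output Y1=0, Y2=0 ✗
  n2 stuck-at-0: output Y1=0, Y2=0 ✗
  n2 stuck-at-1: output Y1=0, Y2=1 ✓
  n3 stuck-at-0: output Y1=0, Y2=0 ✗
  n3 stuck-at-1: output Y1=0, Y2=0 ✗
  n4 stuck-at-0: output Y1=0, Y2=0 ✗
  n4 stuck-at-1: output Y1=1, Y2=1 ✗
  n5 stuck-at-0: output Y1=0, Y2=0 ✗
  n5 stuck-at-1: output Y1=0, Y2=1 ✓
  n6 stuck-at-0: output Y1=0, Y2=0 ✗
  n6 stuck-at-1: output Y1=0, Y2=1 ✓
Consistent faults: {n1 stuck-at-0, n2 stuck-at-1, n5 stuck-at-1, n6 stuck-at-1} — 4 in all.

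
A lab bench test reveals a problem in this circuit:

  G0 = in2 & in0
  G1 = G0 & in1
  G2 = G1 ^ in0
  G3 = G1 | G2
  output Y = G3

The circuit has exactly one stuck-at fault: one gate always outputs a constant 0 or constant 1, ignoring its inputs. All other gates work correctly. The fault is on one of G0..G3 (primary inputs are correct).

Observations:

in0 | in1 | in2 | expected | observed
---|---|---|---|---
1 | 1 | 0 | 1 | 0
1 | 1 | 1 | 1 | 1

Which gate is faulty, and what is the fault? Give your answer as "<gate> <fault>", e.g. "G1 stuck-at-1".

G2 stuck-at-0

Fault-free values for test 1 (in0=1, in1=1, in2=0): G0=0, G1=0, G2=1, G3=1, giving Y=1. Observed 0.
Test 1: faults giving observed 0 are {G2 stuck-at-0, G3 stuck-at-0}.
Test 2 (in0=1, in1=1, in2=1): fault-free G0=1, G1=1, G2=0, G3=1 → 1; observed 1. Eliminates G3 stuck-at-0.
Only G2 stuck-at-0 is consistent with every test.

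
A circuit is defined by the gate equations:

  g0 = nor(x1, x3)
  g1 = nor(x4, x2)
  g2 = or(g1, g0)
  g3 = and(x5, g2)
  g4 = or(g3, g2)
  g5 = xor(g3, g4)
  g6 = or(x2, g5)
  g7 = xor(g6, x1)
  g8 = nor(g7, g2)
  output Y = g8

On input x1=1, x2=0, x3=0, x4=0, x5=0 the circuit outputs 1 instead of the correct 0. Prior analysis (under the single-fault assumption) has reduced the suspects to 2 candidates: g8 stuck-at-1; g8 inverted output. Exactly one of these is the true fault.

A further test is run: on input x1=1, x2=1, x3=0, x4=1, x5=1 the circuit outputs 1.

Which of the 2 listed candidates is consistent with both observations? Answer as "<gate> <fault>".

Evaluate each candidate on input x1=1, x2=1, x3=0, x4=1, x5=1:
  g8 stuck-at-1: g0=0, g1=0, g2=0, g3=0, g4=0, g5=0, g6=1, g7=0, g8=1 [stuck-at-1] → 1 — matches
  g8 inverted output: g0=0, g1=0, g2=0, g3=0, g4=0, g5=0, g6=1, g7=0, g8=0 [inverted output] → 0 — eliminated
Only g8 stuck-at-1 reproduces the observed 1.

g8 stuck-at-1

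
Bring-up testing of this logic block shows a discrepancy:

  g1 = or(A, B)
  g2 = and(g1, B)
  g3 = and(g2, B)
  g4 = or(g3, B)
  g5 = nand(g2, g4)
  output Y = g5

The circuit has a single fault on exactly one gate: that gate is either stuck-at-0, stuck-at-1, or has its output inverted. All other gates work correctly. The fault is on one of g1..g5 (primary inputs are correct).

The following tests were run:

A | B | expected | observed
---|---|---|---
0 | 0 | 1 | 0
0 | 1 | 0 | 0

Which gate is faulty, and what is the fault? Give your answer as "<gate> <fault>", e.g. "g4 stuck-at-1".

g5 stuck-at-0

Fault-free values for test 1 (A=0, B=0): g1=0, g2=0, g3=0, g4=0, g5=1, giving Y=1. Observed 0.
Test 1: faults giving observed 0 are {g5 stuck-at-0, g5 inverted output}.
Test 2 (A=0, B=1): fault-free g1=1, g2=1, g3=1, g4=1, g5=0 → 0; observed 0. Eliminates g5 inverted output.
Only g5 stuck-at-0 is consistent with every test.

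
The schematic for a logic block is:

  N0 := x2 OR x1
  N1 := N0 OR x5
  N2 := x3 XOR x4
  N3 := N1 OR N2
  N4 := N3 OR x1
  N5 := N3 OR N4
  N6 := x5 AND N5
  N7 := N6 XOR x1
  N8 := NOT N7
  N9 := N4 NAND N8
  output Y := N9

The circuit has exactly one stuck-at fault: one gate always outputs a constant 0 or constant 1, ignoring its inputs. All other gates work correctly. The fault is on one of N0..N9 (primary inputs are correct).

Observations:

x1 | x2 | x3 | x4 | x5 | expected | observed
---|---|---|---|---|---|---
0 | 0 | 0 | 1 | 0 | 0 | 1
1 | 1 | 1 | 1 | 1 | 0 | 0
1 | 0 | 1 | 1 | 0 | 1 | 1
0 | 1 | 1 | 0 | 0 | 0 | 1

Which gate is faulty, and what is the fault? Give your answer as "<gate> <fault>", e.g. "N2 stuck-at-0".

Fault-free values for test 1 (x1=0, x2=0, x3=0, x4=1, x5=0): N0=0, N1=0, N2=1, N3=1, N4=1, N5=1, N6=0, N7=0, N8=1, N9=0, giving Y=0. Observed 1.
Test 1: faults giving observed 1 are {N2 stuck-at-0, N3 stuck-at-0, N4 stuck-at-0, N6 stuck-at-1, N7 stuck-at-1, N8 stuck-at-0, N9 stuck-at-1}.
Test 2 (x1=1, x2=1, x3=1, x4=1, x5=1): fault-free N0=1, N1=1, N2=0, N3=1, N4=1, N5=1, N6=1, N7=0, N8=1, N9=0 → 0; observed 0. Eliminates N4 stuck-at-0, N7 stuck-at-1, N8 stuck-at-0, N9 stuck-at-1.
Test 3 (x1=1, x2=0, x3=1, x4=1, x5=0): fault-free N0=1, N1=1, N2=0, N3=1, N4=1, N5=1, N6=0, N7=1, N8=0, N9=1 → 1; observed 1. Eliminates N6 stuck-at-1.
Test 4 (x1=0, x2=1, x3=1, x4=0, x5=0): fault-free N0=1, N1=1, N2=1, N3=1, N4=1, N5=1, N6=0, N7=0, N8=1, N9=0 → 0; observed 1. Eliminates N2 stuck-at-0.
Only N3 stuck-at-0 is consistent with every test.

N3 stuck-at-0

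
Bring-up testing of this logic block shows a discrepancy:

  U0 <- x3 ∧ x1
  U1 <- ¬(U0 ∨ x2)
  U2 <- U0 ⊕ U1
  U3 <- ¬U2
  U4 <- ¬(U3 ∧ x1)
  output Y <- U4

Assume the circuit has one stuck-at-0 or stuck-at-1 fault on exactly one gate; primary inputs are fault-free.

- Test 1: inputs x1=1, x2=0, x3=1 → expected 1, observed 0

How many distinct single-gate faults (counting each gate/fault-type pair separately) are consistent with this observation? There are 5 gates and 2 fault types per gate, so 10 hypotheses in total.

Fault-free: U0=1, U1=0, U2=1, U3=0, U4=1 → 1. Observed 0.
  U0 stuck-at-0: output 1 ✗
  U0 stuck-at-1: output 1 ✗
  U1 stuck-at-0: output 1 ✗
  U1 stuck-at-1: output 0 ✓
  U2 stuck-at-0: output 0 ✓
  U2 stuck-at-1: output 1 ✗
  U3 stuck-at-0: output 1 ✗
  U3 stuck-at-1: output 0 ✓
  U4 stuck-at-0: output 0 ✓
  U4 stuck-at-1: output 1 ✗
Consistent faults: {U1 stuck-at-1, U2 stuck-at-0, U3 stuck-at-1, U4 stuck-at-0} — 4 in all.

4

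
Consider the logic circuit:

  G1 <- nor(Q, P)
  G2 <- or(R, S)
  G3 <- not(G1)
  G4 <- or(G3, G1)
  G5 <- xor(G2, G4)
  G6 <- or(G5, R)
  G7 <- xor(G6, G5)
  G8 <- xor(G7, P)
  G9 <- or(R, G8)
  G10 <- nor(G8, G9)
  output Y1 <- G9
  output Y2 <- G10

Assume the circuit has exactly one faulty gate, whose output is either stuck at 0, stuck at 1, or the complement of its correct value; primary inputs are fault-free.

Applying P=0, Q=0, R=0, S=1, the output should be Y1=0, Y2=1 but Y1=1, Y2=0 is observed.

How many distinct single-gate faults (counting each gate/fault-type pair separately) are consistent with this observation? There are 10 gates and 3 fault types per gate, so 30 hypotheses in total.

8

Fault-free: G1=1, G2=1, G3=0, G4=1, G5=0, G6=0, G7=0, G8=0, G9=0, G10=1 → Y1=0, Y2=1. Observed Y1=1, Y2=0.
  G1: none of the 3 fault types match ✗
  G2: none of the 3 fault types match ✗
  G3: none of the 3 fault types match ✗
  G4: none of the 3 fault types match ✗
  G5: none of the 3 fault types match ✗
  G6: stuck-at-1, inverted output ✓; others ✗
  G7: stuck-at-1, inverted output ✓; others ✗
  G8: stuck-at-1, inverted output ✓; others ✗
  G9: stuck-at-1, inverted output ✓; others ✗
  G10: none of the 3 fault types match ✗
Consistent faults: {G6 stuck-at-1, G6 inverted output, G7 stuck-at-1, G7 inverted output, G8 stuck-at-1, G8 inverted output, G9 stuck-at-1, G9 inverted output} — 8 in all.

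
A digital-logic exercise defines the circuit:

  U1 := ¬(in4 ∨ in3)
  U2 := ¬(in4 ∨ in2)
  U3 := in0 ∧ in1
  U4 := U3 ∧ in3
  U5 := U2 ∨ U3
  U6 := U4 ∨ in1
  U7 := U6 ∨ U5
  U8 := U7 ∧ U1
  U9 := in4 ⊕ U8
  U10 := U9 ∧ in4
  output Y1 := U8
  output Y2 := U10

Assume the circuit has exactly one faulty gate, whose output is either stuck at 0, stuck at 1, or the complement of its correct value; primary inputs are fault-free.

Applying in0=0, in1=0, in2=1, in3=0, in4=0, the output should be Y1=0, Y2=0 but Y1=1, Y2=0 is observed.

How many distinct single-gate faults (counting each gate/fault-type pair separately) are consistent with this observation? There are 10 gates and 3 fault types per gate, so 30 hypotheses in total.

Fault-free: U1=1, U2=0, U3=0, U4=0, U5=0, U6=0, U7=0, U8=0, U9=0, U10=0 → Y1=0, Y2=0. Observed Y1=1, Y2=0.
  U1: none of the 3 fault types match ✗
  U2: stuck-at-1, inverted output ✓; others ✗
  U3: stuck-at-1, inverted output ✓; others ✗
  U4: stuck-at-1, inverted output ✓; others ✗
  U5: stuck-at-1, inverted output ✓; others ✗
  U6: stuck-at-1, inverted output ✓; others ✗
  U7: stuck-at-1, inverted output ✓; others ✗
  U8: stuck-at-1, inverted output ✓; others ✗
  U9: none of the 3 fault types match ✗
  U10: none of the 3 fault types match ✗
Consistent faults: {U2 stuck-at-1, U2 inverted output, U3 stuck-at-1, U3 inverted output, U4 stuck-at-1, U4 inverted output, U5 stuck-at-1, U5 inverted output, U6 stuck-at-1, U6 inverted output, U7 stuck-at-1, U7 inverted output, U8 stuck-at-1, U8 inverted output} — 14 in all.

14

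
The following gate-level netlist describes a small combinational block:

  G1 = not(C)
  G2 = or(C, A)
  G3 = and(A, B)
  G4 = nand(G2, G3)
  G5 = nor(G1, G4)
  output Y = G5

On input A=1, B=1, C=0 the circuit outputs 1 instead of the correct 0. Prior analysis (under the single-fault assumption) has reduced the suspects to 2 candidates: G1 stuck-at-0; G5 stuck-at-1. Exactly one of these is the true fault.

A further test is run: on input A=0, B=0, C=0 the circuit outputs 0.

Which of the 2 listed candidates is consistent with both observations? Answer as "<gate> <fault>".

G1 stuck-at-0

Evaluate each candidate on input A=0, B=0, C=0:
  G1 stuck-at-0: G1=0 [stuck-at-0], G2=0, G3=0, G4=1, G5=0 → 0 — matches
  G5 stuck-at-1: G1=1, G2=0, G3=0, G4=1, G5=1 [stuck-at-1] → 1 — eliminated
Only G1 stuck-at-0 reproduces the observed 0.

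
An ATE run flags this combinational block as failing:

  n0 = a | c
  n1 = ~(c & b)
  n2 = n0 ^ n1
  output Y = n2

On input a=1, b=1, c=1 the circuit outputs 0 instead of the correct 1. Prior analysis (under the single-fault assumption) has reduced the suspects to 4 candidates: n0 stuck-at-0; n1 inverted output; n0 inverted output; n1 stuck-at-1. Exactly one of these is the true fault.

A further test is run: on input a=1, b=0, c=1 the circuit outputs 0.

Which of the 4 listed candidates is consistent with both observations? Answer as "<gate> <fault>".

n1 stuck-at-1

Evaluate each candidate on input a=1, b=0, c=1:
  n0 stuck-at-0: n0=0 [stuck-at-0], n1=1, n2=1 → 1 — eliminated
  n1 inverted output: n0=1, n1=0 [inverted output], n2=1 → 1 — eliminated
  n0 inverted output: n0=0 [inverted output], n1=1, n2=1 → 1 — eliminated
  n1 stuck-at-1: n0=1, n1=1 [stuck-at-1], n2=0 → 0 — matches
Only n1 stuck-at-1 reproduces the observed 0.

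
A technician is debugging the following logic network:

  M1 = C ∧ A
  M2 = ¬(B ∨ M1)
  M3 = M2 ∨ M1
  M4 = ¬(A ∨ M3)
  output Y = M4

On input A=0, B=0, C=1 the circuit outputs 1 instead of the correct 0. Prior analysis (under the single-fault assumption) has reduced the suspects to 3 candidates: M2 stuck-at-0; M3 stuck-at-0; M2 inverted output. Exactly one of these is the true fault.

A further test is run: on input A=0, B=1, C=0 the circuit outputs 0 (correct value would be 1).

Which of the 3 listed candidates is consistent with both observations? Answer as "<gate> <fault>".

Evaluate each candidate on input A=0, B=1, C=0:
  M2 stuck-at-0: M1=0, M2=0 [stuck-at-0], M3=0, M4=1 → 1 — eliminated
  M3 stuck-at-0: M1=0, M2=0, M3=0 [stuck-at-0], M4=1 → 1 — eliminated
  M2 inverted output: M1=0, M2=1 [inverted output], M3=1, M4=0 → 0 — matches
Only M2 inverted output reproduces the observed 0.

M2 inverted output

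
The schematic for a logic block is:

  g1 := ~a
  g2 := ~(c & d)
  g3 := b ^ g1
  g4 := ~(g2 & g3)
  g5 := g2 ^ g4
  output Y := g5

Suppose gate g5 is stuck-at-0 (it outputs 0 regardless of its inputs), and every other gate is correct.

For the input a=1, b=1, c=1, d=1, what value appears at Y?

0

Propagate with g5 forced: g1=0, g2=0, g3=1, g4=1, g5=0 [stuck-at-0].
So Y = 0. (Without the fault it would be 1.)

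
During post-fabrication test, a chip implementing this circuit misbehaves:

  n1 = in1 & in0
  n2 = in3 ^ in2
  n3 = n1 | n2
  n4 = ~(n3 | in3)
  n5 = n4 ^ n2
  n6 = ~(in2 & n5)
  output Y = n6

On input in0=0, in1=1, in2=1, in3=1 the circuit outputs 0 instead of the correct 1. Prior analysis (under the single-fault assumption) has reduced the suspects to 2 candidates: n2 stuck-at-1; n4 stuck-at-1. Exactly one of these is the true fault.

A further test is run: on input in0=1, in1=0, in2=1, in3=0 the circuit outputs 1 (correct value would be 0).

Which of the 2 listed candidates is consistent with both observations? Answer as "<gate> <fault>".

Evaluate each candidate on input in0=1, in1=0, in2=1, in3=0:
  n2 stuck-at-1: n1=0, n2=1 [stuck-at-1], n3=1, n4=0, n5=1, n6=0 → 0 — eliminated
  n4 stuck-at-1: n1=0, n2=1, n3=1, n4=1 [stuck-at-1], n5=0, n6=1 → 1 — matches
Only n4 stuck-at-1 reproduces the observed 1.

n4 stuck-at-1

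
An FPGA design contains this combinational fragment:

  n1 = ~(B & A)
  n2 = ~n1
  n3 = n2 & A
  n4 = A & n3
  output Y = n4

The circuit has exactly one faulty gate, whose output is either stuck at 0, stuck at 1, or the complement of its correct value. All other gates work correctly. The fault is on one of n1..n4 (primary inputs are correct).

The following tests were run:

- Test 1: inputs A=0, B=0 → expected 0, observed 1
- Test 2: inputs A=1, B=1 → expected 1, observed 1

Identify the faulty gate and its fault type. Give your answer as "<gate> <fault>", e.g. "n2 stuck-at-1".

Fault-free values for test 1 (A=0, B=0): n1=1, n2=0, n3=0, n4=0, giving Y=0. Observed 1.
Test 1: faults giving observed 1 are {n4 stuck-at-1, n4 inverted output}.
Test 2 (A=1, B=1): fault-free n1=0, n2=1, n3=1, n4=1 → 1; observed 1. Eliminates n4 inverted output.
Only n4 stuck-at-1 is consistent with every test.

n4 stuck-at-1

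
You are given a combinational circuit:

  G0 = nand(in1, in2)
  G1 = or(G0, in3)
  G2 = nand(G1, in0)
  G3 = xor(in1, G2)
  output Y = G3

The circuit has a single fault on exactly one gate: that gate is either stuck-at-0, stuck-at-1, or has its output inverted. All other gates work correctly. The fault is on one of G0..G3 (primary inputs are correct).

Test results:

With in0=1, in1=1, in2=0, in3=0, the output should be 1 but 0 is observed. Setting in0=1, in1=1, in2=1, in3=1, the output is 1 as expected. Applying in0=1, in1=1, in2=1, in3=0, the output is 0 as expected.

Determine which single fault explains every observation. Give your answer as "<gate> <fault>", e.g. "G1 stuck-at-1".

Fault-free values for test 1 (in0=1, in1=1, in2=0, in3=0): G0=1, G1=1, G2=0, G3=1, giving Y=1. Observed 0.
Test 1: faults giving observed 0 are {G0 stuck-at-0, G0 inverted output, G1 stuck-at-0, G1 inverted output, G2 stuck-at-1, G2 inverted output, G3 stuck-at-0, G3 inverted output}.
Test 2 (in0=1, in1=1, in2=1, in3=1): fault-free G0=0, G1=1, G2=0, G3=1 → 1; observed 1. Eliminates G1 stuck-at-0, G1 inverted output, G2 stuck-at-1, G2 inverted output, G3 stuck-at-0, G3 inverted output.
Test 3 (in0=1, in1=1, in2=1, in3=0): fault-free G0=0, G1=0, G2=1, G3=0 → 0; observed 0. Eliminates G0 inverted output.
Only G0 stuck-at-0 is consistent with every test.

G0 stuck-at-0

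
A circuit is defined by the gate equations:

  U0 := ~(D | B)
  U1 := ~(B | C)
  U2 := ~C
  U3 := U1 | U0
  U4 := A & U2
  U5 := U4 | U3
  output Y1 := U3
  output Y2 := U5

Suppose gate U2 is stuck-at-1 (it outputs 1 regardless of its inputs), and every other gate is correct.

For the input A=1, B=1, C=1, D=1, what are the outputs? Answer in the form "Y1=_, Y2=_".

Y1=0, Y2=1

Propagate with U2 forced: U0=0, U1=0, U2=1 [stuck-at-1], U3=0, U4=1, U5=1.
So the outputs are Y1=0, Y2=1. (Without the fault they would be Y1=0, Y2=0.)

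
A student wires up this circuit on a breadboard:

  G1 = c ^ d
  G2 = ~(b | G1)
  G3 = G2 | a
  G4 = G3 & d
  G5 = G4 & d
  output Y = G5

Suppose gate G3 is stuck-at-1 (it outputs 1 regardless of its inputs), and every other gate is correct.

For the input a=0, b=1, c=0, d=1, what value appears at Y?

Propagate with G3 forced: G1=1, G2=0, G3=1 [stuck-at-1], G4=1, G5=1.
So Y = 1. (Without the fault it would be 0.)

1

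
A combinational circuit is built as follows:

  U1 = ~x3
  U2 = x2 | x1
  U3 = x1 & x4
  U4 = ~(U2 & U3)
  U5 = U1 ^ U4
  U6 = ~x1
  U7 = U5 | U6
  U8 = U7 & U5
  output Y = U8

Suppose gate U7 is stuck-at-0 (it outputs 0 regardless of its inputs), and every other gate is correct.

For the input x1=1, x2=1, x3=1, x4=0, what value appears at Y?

0

Propagate with U7 forced: U1=0, U2=1, U3=0, U4=1, U5=1, U6=0, U7=0 [stuck-at-0], U8=0.
So Y = 0. (Without the fault it would be 1.)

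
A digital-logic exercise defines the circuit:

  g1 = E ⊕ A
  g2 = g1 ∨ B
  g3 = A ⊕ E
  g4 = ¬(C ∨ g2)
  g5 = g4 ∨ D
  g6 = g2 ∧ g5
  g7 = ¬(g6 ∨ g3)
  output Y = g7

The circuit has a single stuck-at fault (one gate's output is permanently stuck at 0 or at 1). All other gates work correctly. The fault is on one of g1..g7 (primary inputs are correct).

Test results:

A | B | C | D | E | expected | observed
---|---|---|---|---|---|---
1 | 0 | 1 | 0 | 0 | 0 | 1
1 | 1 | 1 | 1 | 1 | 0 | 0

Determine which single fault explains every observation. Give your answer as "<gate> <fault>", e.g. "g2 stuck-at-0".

g3 stuck-at-0

Fault-free values for test 1 (A=1, B=0, C=1, D=0, E=0): g1=1, g2=1, g3=1, g4=0, g5=0, g6=0, g7=0, giving Y=0. Observed 1.
Test 1: faults giving observed 1 are {g3 stuck-at-0, g7 stuck-at-1}.
Test 2 (A=1, B=1, C=1, D=1, E=1): fault-free g1=0, g2=1, g3=0, g4=0, g5=1, g6=1, g7=0 → 0; observed 0. Eliminates g7 stuck-at-1.
Only g3 stuck-at-0 is consistent with every test.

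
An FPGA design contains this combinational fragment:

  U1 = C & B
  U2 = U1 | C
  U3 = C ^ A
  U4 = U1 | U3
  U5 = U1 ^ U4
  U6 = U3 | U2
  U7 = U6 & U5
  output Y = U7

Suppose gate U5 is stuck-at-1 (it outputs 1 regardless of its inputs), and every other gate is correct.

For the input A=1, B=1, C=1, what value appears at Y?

1

Propagate with U5 forced: U1=1, U2=1, U3=0, U4=1, U5=1 [stuck-at-1], U6=1, U7=1.
So Y = 1. (Without the fault it would be 0.)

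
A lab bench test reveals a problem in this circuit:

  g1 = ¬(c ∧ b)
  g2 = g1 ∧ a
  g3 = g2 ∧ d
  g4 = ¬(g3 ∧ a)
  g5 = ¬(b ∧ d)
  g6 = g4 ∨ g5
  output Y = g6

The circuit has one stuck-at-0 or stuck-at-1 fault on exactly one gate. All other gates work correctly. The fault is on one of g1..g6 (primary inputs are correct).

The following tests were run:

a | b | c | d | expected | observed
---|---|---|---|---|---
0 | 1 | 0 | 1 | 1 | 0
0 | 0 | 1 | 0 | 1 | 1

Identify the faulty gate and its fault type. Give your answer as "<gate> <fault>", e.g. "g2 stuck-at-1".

g4 stuck-at-0

Fault-free values for test 1 (a=0, b=1, c=0, d=1): g1=1, g2=0, g3=0, g4=1, g5=0, g6=1, giving Y=1. Observed 0.
Test 1: faults giving observed 0 are {g4 stuck-at-0, g6 stuck-at-0}.
Test 2 (a=0, b=0, c=1, d=0): fault-free g1=1, g2=0, g3=0, g4=1, g5=1, g6=1 → 1; observed 1. Eliminates g6 stuck-at-0.
Only g4 stuck-at-0 is consistent with every test.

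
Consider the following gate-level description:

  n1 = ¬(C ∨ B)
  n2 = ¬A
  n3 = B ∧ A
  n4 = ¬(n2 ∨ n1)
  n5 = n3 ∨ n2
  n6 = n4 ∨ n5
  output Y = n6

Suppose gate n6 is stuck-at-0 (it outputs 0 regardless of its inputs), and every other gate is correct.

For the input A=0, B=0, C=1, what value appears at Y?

Propagate with n6 forced: n1=0, n2=1, n3=0, n4=0, n5=1, n6=0 [stuck-at-0].
So Y = 0. (Without the fault it would be 1.)

0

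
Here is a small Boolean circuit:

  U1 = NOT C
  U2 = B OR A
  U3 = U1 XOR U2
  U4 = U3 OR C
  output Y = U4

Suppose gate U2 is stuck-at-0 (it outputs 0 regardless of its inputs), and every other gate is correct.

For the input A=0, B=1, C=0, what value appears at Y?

1

Propagate with U2 forced: U1=1, U2=0 [stuck-at-0], U3=1, U4=1.
So Y = 1. (Without the fault it would be 0.)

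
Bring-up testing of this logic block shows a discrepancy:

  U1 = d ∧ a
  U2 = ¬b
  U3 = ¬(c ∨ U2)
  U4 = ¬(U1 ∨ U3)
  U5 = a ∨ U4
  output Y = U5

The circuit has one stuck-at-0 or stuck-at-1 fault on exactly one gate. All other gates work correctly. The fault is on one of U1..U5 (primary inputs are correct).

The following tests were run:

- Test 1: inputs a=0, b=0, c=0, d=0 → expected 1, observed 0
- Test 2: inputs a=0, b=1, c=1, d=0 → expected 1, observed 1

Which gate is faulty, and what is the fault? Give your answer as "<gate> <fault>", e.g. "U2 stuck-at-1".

Fault-free values for test 1 (a=0, b=0, c=0, d=0): U1=0, U2=1, U3=0, U4=1, U5=1, giving Y=1. Observed 0.
Test 1: faults giving observed 0 are {U1 stuck-at-1, U2 stuck-at-0, U3 stuck-at-1, U4 stuck-at-0, U5 stuck-at-0}.
Test 2 (a=0, b=1, c=1, d=0): fault-free U1=0, U2=0, U3=0, U4=1, U5=1 → 1; observed 1. Eliminates U1 stuck-at-1, U3 stuck-at-1, U4 stuck-at-0, U5 stuck-at-0.
Only U2 stuck-at-0 is consistent with every test.

U2 stuck-at-0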